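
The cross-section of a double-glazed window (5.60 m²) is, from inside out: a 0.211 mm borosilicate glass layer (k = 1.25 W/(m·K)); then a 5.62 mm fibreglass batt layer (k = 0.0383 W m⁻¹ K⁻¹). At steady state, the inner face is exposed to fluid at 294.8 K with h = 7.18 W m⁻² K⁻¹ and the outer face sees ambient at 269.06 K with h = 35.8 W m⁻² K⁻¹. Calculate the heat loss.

Q = 459 W

Series thermal resistances, inner to outer:
  R_conv,in = 1/(hA) = 1/(7.18·5.60) = 0.02487 K/W
  R_borosilicate glass = L/(kA) = 2.11×10^-4/(1.25·5.60) = 3.014×10^-5 K/W
  R_fibreglass batt = L/(kA) = 0.00562/(0.0383·5.60) = 0.02620 K/W
  R_conv,out = 1/(hA) = 1/(35.8·5.60) = 0.004988 K/W
ΣR = 0.02487 + 3.014×10^-5 + 0.02620 + 0.004988 = 0.05609 K/W
Q = ΔT/ΣR = (294.8 K − 269.06 K)/0.05609 = 459 W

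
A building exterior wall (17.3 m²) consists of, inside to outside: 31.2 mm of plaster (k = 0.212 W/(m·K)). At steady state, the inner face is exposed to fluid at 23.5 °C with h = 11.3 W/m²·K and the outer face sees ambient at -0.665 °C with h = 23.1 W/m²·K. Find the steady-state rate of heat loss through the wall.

Q = 1500 W

Resistance network (inner→outer):
  R_conv,in = 1/(hA) = 1/(11.3·17.3) = 0.005115 K/W
  R_plaster = L/(kA) = 0.0312/(0.212·17.3) = 0.008507 K/W
  R_conv,out = 1/(hA) = 1/(23.1·17.3) = 0.002502 K/W
ΣR = 0.005115 + 0.008507 + 0.002502 = 0.01612 K/W
Q = ΔT/ΣR = (23.5 °C − -0.665 °C)/0.01612 = 1500 W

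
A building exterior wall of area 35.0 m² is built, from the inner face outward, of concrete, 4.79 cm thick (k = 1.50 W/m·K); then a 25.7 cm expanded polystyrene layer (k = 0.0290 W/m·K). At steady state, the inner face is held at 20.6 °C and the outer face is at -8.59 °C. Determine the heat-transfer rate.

Q = 115 W

Treat each layer as a resistance in series:
  R_concrete = L/(kA) = 0.0479/(1.50·35.0) = 9.124×10^-4 K/W
  R_expanded polystyrene = L/(kA) = 0.257/(0.0290·35.0) = 0.2532 K/W
ΣR = 9.124×10^-4 + 0.2532 = 0.2541 K/W
Q = ΔT/ΣR = (20.6 °C − -8.59 °C)/0.2541 = 115 W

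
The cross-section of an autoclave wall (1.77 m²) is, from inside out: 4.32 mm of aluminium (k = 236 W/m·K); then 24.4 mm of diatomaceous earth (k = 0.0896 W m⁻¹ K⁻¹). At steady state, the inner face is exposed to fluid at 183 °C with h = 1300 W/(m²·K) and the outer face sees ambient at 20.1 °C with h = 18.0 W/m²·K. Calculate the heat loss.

Q = 877 W

Resistance network (inner→outer):
  R_conv,in = 1/(hA) = 1/(1300·1.77) = 4.346×10^-4 K/W
  R_aluminium = L/(kA) = 0.00432/(236·1.77) = 1.034×10^-5 K/W
  R_diatomaceous earth = L/(kA) = 0.0244/(0.0896·1.77) = 0.1539 K/W
  R_conv,out = 1/(hA) = 1/(18.0·1.77) = 0.03139 K/W
ΣR = 4.346×10^-4 + 1.034×10^-5 + 0.1539 + 0.03139 = 0.1857 K/W
Q = ΔT/ΣR = (183 °C − 20.1 °C)/0.1857 = 877 W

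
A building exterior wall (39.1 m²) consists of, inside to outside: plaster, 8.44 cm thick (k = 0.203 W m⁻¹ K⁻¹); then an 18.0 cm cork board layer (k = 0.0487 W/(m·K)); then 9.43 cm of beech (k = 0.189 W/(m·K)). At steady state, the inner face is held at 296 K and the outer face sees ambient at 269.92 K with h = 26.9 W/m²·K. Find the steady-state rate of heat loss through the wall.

Q = 219 W

Series thermal resistances, inner to outer:
  R_plaster = L/(kA) = 0.0844/(0.203·39.1) = 0.01063 K/W
  R_cork board = L/(kA) = 0.180/(0.0487·39.1) = 0.09453 K/W
  R_beech = L/(kA) = 0.0943/(0.189·39.1) = 0.01276 K/W
  R_conv,out = 1/(hA) = 1/(26.9·39.1) = 9.508×10^-4 K/W
ΣR = 0.01063 + 0.09453 + 0.01276 + 9.508×10^-4 = 0.1189 K/W
Q = ΔT/ΣR = (296 K − 269.92 K)/0.1189 = 219 W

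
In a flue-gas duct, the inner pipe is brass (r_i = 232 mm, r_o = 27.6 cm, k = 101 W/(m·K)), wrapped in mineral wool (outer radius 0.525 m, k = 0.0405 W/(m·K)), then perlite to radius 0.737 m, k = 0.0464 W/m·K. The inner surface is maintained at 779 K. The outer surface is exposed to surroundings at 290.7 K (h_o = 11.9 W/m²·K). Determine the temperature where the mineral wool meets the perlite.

Series thermal resistances, inner to outer:
  R'_brass = ln(0.276/0.232)/(2πk) = 0.1737/(2π·101) = 2.737×10^-4 m·K/W
  R'_mineral wool = ln(0.525/0.276)/(2πk) = 0.6430/(2π·0.0405) = 2.527 m·K/W
  R'_perlite = ln(0.737/0.525)/(2πk) = 0.3392/(2π·0.0464) = 1.163 m·K/W
  R'_conv,out = 1/(2πr h) = 1/(2π·0.737·11.9) = 0.01815 m·K/W
ΣR = 2.737×10^-4 + 2.527 + 1.163 + 0.01815 = 3.708 m·K/W
Q' = ΔT/ΣR = (779 K − 290.7 K)/3.708 = 131.7 W/m
From the inner boundary to the mineral wool/perlite interface, ΣR_partial = 2.527 m·K/W.
T_interface = T_in − Q'·ΣR_partial = 779 K − (131.7)(2.527) = 446 K

T = 446 K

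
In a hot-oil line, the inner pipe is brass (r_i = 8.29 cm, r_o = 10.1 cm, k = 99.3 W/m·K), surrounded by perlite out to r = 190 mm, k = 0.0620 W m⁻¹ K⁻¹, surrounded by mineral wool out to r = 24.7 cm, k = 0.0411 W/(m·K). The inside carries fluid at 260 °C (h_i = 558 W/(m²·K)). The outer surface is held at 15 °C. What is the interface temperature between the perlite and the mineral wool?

T = 109 °C

Resistance network (inner→outer):
  R'_conv,in = 1/(2πr h) = 1/(2π·0.0829·558) = 0.003441 m·K/W
  R'_brass = ln(0.101/0.0829)/(2πk) = 0.1975/(2π·99.3) = 3.165×10^-4 m·K/W
  R'_perlite = ln(0.190/0.101)/(2πk) = 0.6319/(2π·0.0620) = 1.622 m·K/W
  R'_mineral wool = ln(0.247/0.190)/(2πk) = 0.2624/(2π·0.0411) = 1.016 m·K/W
ΣR = 0.003441 + 3.165×10^-4 + 1.622 + 1.016 = 2.642 m·K/W
Q' = ΔT/ΣR = (260 °C − 15 °C)/2.642 = 92.73 W/m
From the inner boundary to the perlite/mineral wool interface, ΣR_partial = 1.626 m·K/W.
T_interface = T_in − Q'·ΣR_partial = 260 °C − (92.73)(1.626) = 109 °C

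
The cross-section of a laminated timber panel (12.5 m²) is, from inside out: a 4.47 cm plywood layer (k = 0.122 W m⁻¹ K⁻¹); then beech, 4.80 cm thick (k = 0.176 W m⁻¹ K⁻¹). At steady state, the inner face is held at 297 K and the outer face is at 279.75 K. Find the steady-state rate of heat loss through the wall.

Q = 337 W

Series thermal resistances, inner to outer:
  R_plywood = L/(kA) = 0.0447/(0.122·12.5) = 0.02931 K/W
  R_beech = L/(kA) = 0.0480/(0.176·12.5) = 0.02182 K/W
ΣR = 0.02931 + 0.02182 = 0.05113 K/W
Q = ΔT/ΣR = (297 K − 279.75 K)/0.05113 = 337 W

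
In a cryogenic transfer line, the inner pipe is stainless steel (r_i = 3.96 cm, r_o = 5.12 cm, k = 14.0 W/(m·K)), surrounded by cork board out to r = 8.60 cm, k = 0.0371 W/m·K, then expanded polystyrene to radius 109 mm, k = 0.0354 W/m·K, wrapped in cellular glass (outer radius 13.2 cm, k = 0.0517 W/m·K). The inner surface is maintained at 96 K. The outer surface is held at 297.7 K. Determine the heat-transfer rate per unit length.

Q' = 51.9 W/m

Series thermal resistances, inner to outer:
  R'_stainless steel = ln(0.0512/0.0396)/(2πk) = 0.2569/(2π·14.0) = 0.002921 m·K/W
  R'_cork board = ln(0.0860/0.0512)/(2πk) = 0.5186/(2π·0.0371) = 2.225 m·K/W
  R'_expanded polystyrene = ln(0.109/0.0860)/(2πk) = 0.2370/(2π·0.0354) = 1.066 m·K/W
  R'_cellular glass = ln(0.132/0.109)/(2πk) = 0.1915/(2π·0.0517) = 0.5894 m·K/W
ΣR = 0.002921 + 2.225 + 1.066 + 0.5894 = 3.883 m·K/W
Q' = ΔT/ΣR = (96 K − 297.7 K)/3.883 = -51.9 W/m
(Negative Q' ⇒ heat flows inward; heat gain = 51.9 W/m.)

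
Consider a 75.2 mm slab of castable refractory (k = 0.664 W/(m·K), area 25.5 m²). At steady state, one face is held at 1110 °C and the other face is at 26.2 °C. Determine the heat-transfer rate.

Q = 244 kW

Q = kA·ΔT/L = 0.664 × 25.5 × |1110 °C − 26.2 °C| / 0.0752 = 2.44×10^5 W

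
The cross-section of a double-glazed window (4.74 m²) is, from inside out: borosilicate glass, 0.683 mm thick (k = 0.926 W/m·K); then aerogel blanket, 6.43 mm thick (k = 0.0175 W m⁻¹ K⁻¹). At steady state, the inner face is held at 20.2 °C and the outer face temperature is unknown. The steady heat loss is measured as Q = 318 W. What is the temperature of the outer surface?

Series resistances:
  R_borosilicate glass = L/(kA) = 6.83×10^-4/(0.926·4.74) = 1.556×10^-4 K/W
  R_aerogel blanket = L/(kA) = 0.00643/(0.0175·4.74) = 0.07752 K/W
ΣR = 0.07767 K/W
ΔT = Q·ΣR = 318 × 0.07767 = 24.70 K
Heat flows outward, so T_out = T_in − ΔT = 20.2 − 24.70 = -4.50 °C

T_out = -4.50 °C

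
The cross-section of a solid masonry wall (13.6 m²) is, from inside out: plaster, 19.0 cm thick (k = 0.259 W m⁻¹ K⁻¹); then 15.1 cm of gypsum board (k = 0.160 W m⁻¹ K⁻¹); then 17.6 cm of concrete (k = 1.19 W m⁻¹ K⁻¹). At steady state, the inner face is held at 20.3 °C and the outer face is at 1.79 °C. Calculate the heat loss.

Q = 138 W

Treat each layer as a resistance in series:
  R_plaster = L/(kA) = 0.190/(0.259·13.6) = 0.05394 K/W
  R_gypsum board = L/(kA) = 0.151/(0.160·13.6) = 0.06939 K/W
  R_concrete = L/(kA) = 0.176/(1.19·13.6) = 0.01087 K/W
ΣR = 0.05394 + 0.06939 + 0.01087 = 0.1342 K/W
Q = ΔT/ΣR = (20.3 °C − 1.79 °C)/0.1342 = 138 W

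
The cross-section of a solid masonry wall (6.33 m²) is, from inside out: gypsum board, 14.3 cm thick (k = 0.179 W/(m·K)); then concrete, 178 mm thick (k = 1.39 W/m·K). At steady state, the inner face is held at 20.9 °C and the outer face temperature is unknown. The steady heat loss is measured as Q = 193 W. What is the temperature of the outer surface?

Series resistances:
  R_gypsum board = L/(kA) = 0.143/(0.179·6.33) = 0.1262 K/W
  R_concrete = L/(kA) = 0.178/(1.39·6.33) = 0.02023 K/W
ΣR = 0.1464 K/W
ΔT = Q·ΣR = 193 × 0.1464 = 28.26 K
Heat flows outward, so T_out = T_in − ΔT = 20.9 − 28.26 = -7.36 °C

T_out = -7.36 °C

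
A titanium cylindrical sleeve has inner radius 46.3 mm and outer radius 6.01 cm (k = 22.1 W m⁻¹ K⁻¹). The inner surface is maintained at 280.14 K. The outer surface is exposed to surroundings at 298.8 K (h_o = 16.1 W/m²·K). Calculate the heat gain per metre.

Resistance network (inner→outer):
  R'_titanium = ln(0.0601/0.0463)/(2πk) = 0.2609/(2π·22.1) = 0.001879 m·K/W
  R'_conv,out = 1/(2πr h) = 1/(2π·0.0601·16.1) = 0.1645 m·K/W
ΣR = 0.001879 + 0.1645 = 0.1664 m·K/W
Q' = ΔT/ΣR = (280.14 K − 298.8 K)/0.1664 = -112 W/m
(Negative Q' ⇒ heat flows inward; heat gain = 112 W/m.)

Q' = 112 W/m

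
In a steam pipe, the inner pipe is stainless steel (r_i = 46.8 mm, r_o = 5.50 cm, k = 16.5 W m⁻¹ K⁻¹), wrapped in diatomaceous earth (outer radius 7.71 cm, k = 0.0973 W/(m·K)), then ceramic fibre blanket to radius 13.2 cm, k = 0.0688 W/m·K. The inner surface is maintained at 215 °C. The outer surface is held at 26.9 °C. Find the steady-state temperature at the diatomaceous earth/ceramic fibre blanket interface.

T = 157 °C

Treat each layer as a resistance in series:
  R'_stainless steel = ln(0.0550/0.0468)/(2πk) = 0.1614/(2π·16.5) = 0.001557 m·K/W
  R'_diatomaceous earth = ln(0.0771/0.0550)/(2πk) = 0.3378/(2π·0.0973) = 0.5525 m·K/W
  R'_ceramic fibre blanket = ln(0.132/0.0771)/(2πk) = 0.5377/(2π·0.0688) = 1.244 m·K/W
ΣR = 0.001557 + 0.5525 + 1.244 = 1.798 m·K/W
Q' = ΔT/ΣR = (215 °C − 26.9 °C)/1.798 = 104.6 W/m
From the inner boundary to the diatomaceous earth/ceramic fibre blanket interface, ΣR_partial = 0.5541 m·K/W.
T_interface = T_in − Q'·ΣR_partial = 215 °C − (104.6)(0.5541) = 157 °C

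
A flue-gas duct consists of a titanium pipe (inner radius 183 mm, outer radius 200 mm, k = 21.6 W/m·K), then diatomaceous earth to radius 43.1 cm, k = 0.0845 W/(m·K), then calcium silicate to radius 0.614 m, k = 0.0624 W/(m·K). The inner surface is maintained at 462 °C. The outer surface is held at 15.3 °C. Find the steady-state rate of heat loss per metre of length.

Q' = 190 W/m

Resistance network (inner→outer):
  R'_titanium = ln(0.200/0.183)/(2πk) = 0.08883/(2π·21.6) = 6.545×10^-4 m·K/W
  R'_diatomaceous earth = ln(0.431/0.200)/(2πk) = 0.7678/(2π·0.0845) = 1.446 m·K/W
  R'_calcium silicate = ln(0.614/0.431)/(2πk) = 0.3539/(2π·0.0624) = 0.9026 m·K/W
ΣR = 6.545×10^-4 + 1.446 + 0.9026 = 2.349 m·K/W
Q' = ΔT/ΣR = (462 °C − 15.3 °C)/2.349 = 190 W/m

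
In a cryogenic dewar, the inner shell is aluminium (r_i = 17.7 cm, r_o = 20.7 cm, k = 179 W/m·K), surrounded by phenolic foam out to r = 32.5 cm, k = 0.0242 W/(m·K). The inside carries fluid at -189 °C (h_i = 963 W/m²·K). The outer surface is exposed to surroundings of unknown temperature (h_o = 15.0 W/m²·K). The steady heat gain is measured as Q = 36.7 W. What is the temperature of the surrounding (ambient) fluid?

Sum the resistances:
  R_conv,in = 1/(4πr²h) = 1/(4π·0.177²·963) = 0.002638 K/W
  R_aluminium = (1/0.177 − 1/0.207)/(4πk) = 0.8188/(4π·179) = 3.640×10^-4 K/W
  R_phenolic foam = (1/0.207 − 1/0.325)/(4πk) = 1.754/(4π·0.0242) = 5.768 K/W
  R_conv,out = 1/(4πr²h) = 1/(4π·0.325²·15.0) = 0.05023 K/W
ΣR = 5.821 K/W
ΔT = Q·ΣR = 36.7 × 5.821 = 213.6 K
Heat flows inward, so T_out = T_in + ΔT = -189 + 213.6 = 24.6 °C

T_out = 24.6 °C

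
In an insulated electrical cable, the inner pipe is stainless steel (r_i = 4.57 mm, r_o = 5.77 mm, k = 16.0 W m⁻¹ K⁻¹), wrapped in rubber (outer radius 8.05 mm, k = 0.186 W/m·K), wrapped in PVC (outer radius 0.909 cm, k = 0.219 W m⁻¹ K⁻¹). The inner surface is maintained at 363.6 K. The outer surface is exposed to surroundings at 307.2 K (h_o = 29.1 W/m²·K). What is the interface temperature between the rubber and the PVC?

T = 347.0 K

Treat each layer as a resistance in series:
  R'_stainless steel = ln(0.00577/0.00457)/(2πk) = 0.2332/(2π·16.0) = 0.002319 m·K/W
  R'_rubber = ln(0.00805/0.00577)/(2πk) = 0.3330/(2π·0.186) = 0.2849 m·K/W
  R'_PVC = ln(0.00909/0.00805)/(2πk) = 0.1215/(2π·0.219) = 0.08830 m·K/W
  R'_conv,out = 1/(2πr h) = 1/(2π·0.00909·29.1) = 0.6017 m·K/W
ΣR = 0.002319 + 0.2849 + 0.08830 + 0.6017 = 0.9772 m·K/W
Q' = ΔT/ΣR = (363.6 K − 307.2 K)/0.9772 = 57.72 W/m
From the inner boundary to the rubber/PVC interface, ΣR_partial = 0.2872 m·K/W.
T_interface = T_in − Q'·ΣR_partial = 363.6 K − (57.72)(0.2872) = 347.0 K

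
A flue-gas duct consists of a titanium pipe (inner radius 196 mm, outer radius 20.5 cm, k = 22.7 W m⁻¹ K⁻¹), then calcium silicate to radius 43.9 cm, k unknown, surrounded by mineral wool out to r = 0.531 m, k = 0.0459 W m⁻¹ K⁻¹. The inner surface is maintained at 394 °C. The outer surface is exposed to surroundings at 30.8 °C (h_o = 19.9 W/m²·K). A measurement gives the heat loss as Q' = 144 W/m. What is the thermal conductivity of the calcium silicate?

k = 0.0656 W/m·K

ΣR = ΔT/Q' = |394 − 30.8|/144 = 2.522 m·K/W
Known resistances:
  R'_titanium = ln(0.205/0.196)/(2πk) = 0.04490/(2π·22.7) = 3.148×10^-4 m·K/W
  R'_mineral wool = ln(0.531/0.439)/(2πk) = 0.1903/(2π·0.0459) = 0.6597 m·K/W
  R'_conv,out = 1/(2πr h) = 1/(2π·0.531·19.9) = 0.01506 m·K/W
R_calcium silicate = ΣR − ΣR_known = 2.522 − 0.6751 = 1.847 m·K/W
ln(r₂/r₁)/(2πk) = 1.847 ⇒ k = 0.7615/(2π·1.847) = 0.0656 W/m·K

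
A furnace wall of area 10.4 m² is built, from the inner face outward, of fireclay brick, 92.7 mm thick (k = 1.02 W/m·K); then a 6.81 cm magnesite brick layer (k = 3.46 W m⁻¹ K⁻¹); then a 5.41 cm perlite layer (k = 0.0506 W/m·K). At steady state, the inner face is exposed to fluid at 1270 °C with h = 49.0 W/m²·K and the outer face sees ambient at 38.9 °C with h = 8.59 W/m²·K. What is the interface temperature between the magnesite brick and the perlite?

Series thermal resistances, inner to outer:
  R_conv,in = 1/(hA) = 1/(49.0·10.4) = 0.001962 K/W
  R_fireclay brick = L/(kA) = 0.0927/(1.02·10.4) = 0.008739 K/W
  R_magnesite brick = L/(kA) = 0.0681/(3.46·10.4) = 0.001893 K/W
  R_perlite = L/(kA) = 0.0541/(0.0506·10.4) = 0.1028 K/W
  R_conv,out = 1/(hA) = 1/(8.59·10.4) = 0.01119 K/W
ΣR = 0.001962 + 0.008739 + 0.001893 + 0.1028 + 0.01119 = 0.1266 K/W
Q = ΔT/ΣR = (1270 °C − 38.9 °C)/0.1266 = 9724 W
From the inner boundary to the magnesite brick/perlite interface, ΣR_partial = 0.01259 K/W.
T_interface = T_in − Q·ΣR_partial = 1270 °C − (9724)(0.01259) = 1148 °C

T = 1148 °C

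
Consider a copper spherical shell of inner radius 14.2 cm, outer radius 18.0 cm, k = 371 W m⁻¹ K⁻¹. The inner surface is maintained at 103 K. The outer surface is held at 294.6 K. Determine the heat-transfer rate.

Q = 4πk·ΔT/(1/r₁ − 1/r₂) = 4π × 371 × 191.6 / (1/0.142 − 1/0.180) = 6.01×10^5 W

Q = 601 kW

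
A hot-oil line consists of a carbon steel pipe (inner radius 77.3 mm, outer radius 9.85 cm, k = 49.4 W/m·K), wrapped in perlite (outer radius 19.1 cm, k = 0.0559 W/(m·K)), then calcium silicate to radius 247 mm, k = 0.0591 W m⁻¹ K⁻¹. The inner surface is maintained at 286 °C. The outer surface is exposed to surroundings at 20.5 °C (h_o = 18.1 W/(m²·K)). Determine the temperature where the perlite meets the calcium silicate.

T = 94.4 °C

Treat each layer as a resistance in series:
  R'_carbon steel = ln(0.0985/0.0773)/(2πk) = 0.2424/(2π·49.4) = 7.808×10^-4 m·K/W
  R'_perlite = ln(0.191/0.0985)/(2πk) = 0.6622/(2π·0.0559) = 1.885 m·K/W
  R'_calcium silicate = ln(0.247/0.191)/(2πk) = 0.2571/(2π·0.0591) = 0.6924 m·K/W
  R'_conv,out = 1/(2πr h) = 1/(2π·0.247·18.1) = 0.03560 m·K/W
ΣR = 7.808×10^-4 + 1.885 + 0.6924 + 0.03560 = 2.614 m·K/W
Q' = ΔT/ΣR = (286 °C − 20.5 °C)/2.614 = 101.6 W/m
From the inner boundary to the perlite/calcium silicate interface, ΣR_partial = 1.886 m·K/W.
T_interface = T_in − Q'·ΣR_partial = 286 °C − (101.6)(1.886) = 94.4 °C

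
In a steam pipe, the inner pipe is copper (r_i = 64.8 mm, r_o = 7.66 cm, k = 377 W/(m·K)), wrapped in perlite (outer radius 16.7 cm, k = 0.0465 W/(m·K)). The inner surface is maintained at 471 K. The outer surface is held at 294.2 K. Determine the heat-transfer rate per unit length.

Treat each layer as a resistance in series:
  R'_copper = ln(0.0766/0.0648)/(2πk) = 0.1673/(2π·377) = 7.062×10^-5 m·K/W
  R'_perlite = ln(0.167/0.0766)/(2πk) = 0.7794/(2π·0.0465) = 2.668 m·K/W
ΣR = 7.062×10^-5 + 2.668 = 2.668 m·K/W
Q' = ΔT/ΣR = (471 K − 294.2 K)/2.668 = 66.3 W/m

Q' = 66.3 W/m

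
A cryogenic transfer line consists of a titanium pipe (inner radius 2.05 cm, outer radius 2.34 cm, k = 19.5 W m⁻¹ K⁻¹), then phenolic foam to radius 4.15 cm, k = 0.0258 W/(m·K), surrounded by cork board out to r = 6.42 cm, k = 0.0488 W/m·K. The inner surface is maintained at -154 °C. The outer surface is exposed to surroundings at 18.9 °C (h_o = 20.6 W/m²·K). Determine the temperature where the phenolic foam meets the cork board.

T = -33.6 °C

Series thermal resistances, inner to outer:
  R'_titanium = ln(0.0234/0.0205)/(2πk) = 0.1323/(2π·19.5) = 0.001080 m·K/W
  R'_phenolic foam = ln(0.0415/0.0234)/(2πk) = 0.5730/(2π·0.0258) = 3.534 m·K/W
  R'_cork board = ln(0.0642/0.0415)/(2πk) = 0.4363/(2π·0.0488) = 1.423 m·K/W
  R'_conv,out = 1/(2πr h) = 1/(2π·0.0642·20.6) = 0.1203 m·K/W
ΣR = 0.001080 + 3.534 + 1.423 + 0.1203 = 5.078 m·K/W
Q' = ΔT/ΣR = (-154 °C − 18.9 °C)/5.078 = -34.05 W/m
From the inner boundary to the phenolic foam/cork board interface, ΣR_partial = 3.535 m·K/W.
T_interface = T_in − Q'·ΣR_partial = -154 °C − (-34.05)(3.535) = -33.6 °C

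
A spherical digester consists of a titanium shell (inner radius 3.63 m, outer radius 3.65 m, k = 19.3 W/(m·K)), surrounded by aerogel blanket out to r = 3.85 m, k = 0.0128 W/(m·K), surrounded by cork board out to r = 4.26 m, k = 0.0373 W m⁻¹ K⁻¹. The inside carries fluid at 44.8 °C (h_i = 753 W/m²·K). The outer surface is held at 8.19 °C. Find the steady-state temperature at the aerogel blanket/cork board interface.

T = 22.0 °C

Series thermal resistances, inner to outer:
  R_conv,in = 1/(4πr²h) = 1/(4π·3.63²·753) = 8.020×10^-6 K/W
  R_titanium = (1/3.63 − 1/3.65)/(4πk) = 0.001509/(4π·19.3) = 6.224×10^-6 K/W
  R_aerogel blanket = (1/3.65 − 1/3.85)/(4πk) = 0.01423/(4π·0.0128) = 0.08848 K/W
  R_cork board = (1/3.85 − 1/4.26)/(4πk) = 0.02500/(4π·0.0373) = 0.05333 K/W
ΣR = 8.020×10^-6 + 6.224×10^-6 + 0.08848 + 0.05333 = 0.1418 K/W
Q = ΔT/ΣR = (44.8 °C − 8.19 °C)/0.1418 = 258.2 W
From the inner boundary to the aerogel blanket/cork board interface, ΣR_partial = 0.08849 K/W.
T_interface = T_in − Q·ΣR_partial = 44.8 °C − (258.2)(0.08849) = 22.0 °C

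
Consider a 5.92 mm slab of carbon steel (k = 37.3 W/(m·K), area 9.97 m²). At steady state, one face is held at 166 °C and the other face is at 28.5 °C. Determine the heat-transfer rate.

Q = kA·ΔT/L = 37.3 × 9.97 × |166 °C − 28.5 °C| / 0.00592 = 8.64×10^6 W

Q = 8.64×10^6 W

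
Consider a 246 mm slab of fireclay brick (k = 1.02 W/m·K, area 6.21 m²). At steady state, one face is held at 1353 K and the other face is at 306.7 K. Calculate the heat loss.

Q = kA·ΔT/L = 1.02 × 6.21 × |1353 K − 306.7 K| / 0.246 = 26900 W

Q = 26.9 kW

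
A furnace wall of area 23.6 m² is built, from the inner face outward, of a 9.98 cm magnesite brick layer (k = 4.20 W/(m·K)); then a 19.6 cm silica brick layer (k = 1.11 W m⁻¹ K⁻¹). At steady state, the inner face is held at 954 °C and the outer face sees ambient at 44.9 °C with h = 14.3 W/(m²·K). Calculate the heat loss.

Resistance network (inner→outer):
  R_magnesite brick = L/(kA) = 0.0998/(4.20·23.6) = 0.001007 K/W
  R_silica brick = L/(kA) = 0.196/(1.11·23.6) = 0.007482 K/W
  R_conv,out = 1/(hA) = 1/(14.3·23.6) = 0.002963 K/W
ΣR = 0.001007 + 0.007482 + 0.002963 = 0.01145 K/W
Q = ΔT/ΣR = (954 °C − 44.9 °C)/0.01145 = 79400 W

Q = 79400 W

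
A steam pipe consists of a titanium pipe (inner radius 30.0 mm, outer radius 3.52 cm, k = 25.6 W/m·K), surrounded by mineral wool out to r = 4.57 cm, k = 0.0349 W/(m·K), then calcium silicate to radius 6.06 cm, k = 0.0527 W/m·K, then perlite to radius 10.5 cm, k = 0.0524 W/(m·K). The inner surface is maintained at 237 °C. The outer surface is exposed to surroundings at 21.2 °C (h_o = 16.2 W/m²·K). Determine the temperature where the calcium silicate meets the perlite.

Resistance network (inner→outer):
  R'_titanium = ln(0.0352/0.0300)/(2πk) = 0.1598/(2π·25.6) = 9.938×10^-4 m·K/W
  R'_mineral wool = ln(0.0457/0.0352)/(2πk) = 0.2611/(2π·0.0349) = 1.190 m·K/W
  R'_calcium silicate = ln(0.0606/0.0457)/(2πk) = 0.2822/(2π·0.0527) = 0.8522 m·K/W
  R'_perlite = ln(0.105/0.0606)/(2πk) = 0.5497/(2π·0.0524) = 1.670 m·K/W
  R'_conv,out = 1/(2πr h) = 1/(2π·0.105·16.2) = 0.09357 m·K/W
ΣR = 9.938×10^-4 + 1.190 + 0.8522 + 1.670 + 0.09357 = 3.807 m·K/W
Q' = ΔT/ΣR = (237 °C − 21.2 °C)/3.807 = 56.69 W/m
From the inner boundary to the calcium silicate/perlite interface, ΣR_partial = 2.043 m·K/W.
T_interface = T_in − Q'·ΣR_partial = 237 °C − (56.69)(2.043) = 121 °C

T = 121 °C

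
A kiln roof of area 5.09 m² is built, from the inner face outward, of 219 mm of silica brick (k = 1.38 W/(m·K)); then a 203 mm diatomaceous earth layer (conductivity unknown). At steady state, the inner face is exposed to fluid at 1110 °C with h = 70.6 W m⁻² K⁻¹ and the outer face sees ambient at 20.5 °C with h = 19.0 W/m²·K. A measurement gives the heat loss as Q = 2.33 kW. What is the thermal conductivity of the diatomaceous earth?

k = 0.0942 W/m·K

ΣR = ΔT/Q = |1110 − 20.5|/2330 = 0.4676 K/W
Known resistances:
  R_conv,in = 1/(hA) = 1/(70.6·5.09) = 0.002783 K/W
  R_silica brick = L/(kA) = 0.219/(1.38·5.09) = 0.03118 K/W
  R_conv,out = 1/(hA) = 1/(19.0·5.09) = 0.01034 K/W
R_diatomaceous earth = ΣR − ΣR_known = 0.4676 − 0.04430 = 0.4233 K/W
L/(kA) = 0.4233 ⇒ k = 0.203/(0.4233·5.09) = 0.0942 W/m·K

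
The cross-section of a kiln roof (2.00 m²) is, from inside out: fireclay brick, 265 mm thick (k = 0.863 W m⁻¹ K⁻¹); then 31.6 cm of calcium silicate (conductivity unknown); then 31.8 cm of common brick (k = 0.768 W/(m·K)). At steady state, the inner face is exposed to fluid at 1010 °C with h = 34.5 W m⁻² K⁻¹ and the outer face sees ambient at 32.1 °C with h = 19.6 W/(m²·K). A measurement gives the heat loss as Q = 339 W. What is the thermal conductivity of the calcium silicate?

k = 0.0636 W/m·K

ΣR = ΔT/Q = |1010 − 32.1|/339 = 2.885 K/W
Known resistances:
  R_conv,in = 1/(hA) = 1/(34.5·2.00) = 0.01449 K/W
  R_fireclay brick = L/(kA) = 0.265/(0.863·2.00) = 0.1535 K/W
  R_common brick = L/(kA) = 0.318/(0.768·2.00) = 0.2070 K/W
  R_conv,out = 1/(hA) = 1/(19.6·2.00) = 0.02551 K/W
R_calcium silicate = ΣR − ΣR_known = 2.885 − 0.4005 = 2.484 K/W
L/(kA) = 2.484 ⇒ k = 0.316/(2.484·2.00) = 0.0636 W/m·K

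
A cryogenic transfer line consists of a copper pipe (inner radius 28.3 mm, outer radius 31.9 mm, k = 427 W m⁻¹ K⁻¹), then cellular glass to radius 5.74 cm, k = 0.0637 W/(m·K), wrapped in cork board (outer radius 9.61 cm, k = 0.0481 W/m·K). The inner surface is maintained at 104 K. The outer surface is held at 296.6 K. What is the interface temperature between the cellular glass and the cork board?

T = 193.1 K

Treat each layer as a resistance in series:
  R'_copper = ln(0.0319/0.0283)/(2πk) = 0.1197/(2π·427) = 4.463×10^-5 m·K/W
  R'_cellular glass = ln(0.0574/0.0319)/(2πk) = 0.5874/(2π·0.0637) = 1.468 m·K/W
  R'_cork board = ln(0.0961/0.0574)/(2πk) = 0.5153/(2π·0.0481) = 1.705 m·K/W
ΣR = 4.463×10^-5 + 1.468 + 1.705 = 3.173 m·K/W
Q' = ΔT/ΣR = (104 K − 296.6 K)/3.173 = -60.70 W/m
From the inner boundary to the cellular glass/cork board interface, ΣR_partial = 1.468 m·K/W.
T_interface = T_in − Q'·ΣR_partial = 104 K − (-60.70)(1.468) = 193.1 K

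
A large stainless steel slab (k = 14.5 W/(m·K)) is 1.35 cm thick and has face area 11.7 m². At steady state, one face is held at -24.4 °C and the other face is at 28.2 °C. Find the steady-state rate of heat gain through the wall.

Q = 661 kW

Q = kA·ΔT/L = 14.5 × 11.7 × |-24.4 °C − 28.2 °C| / 0.0135 = 6.61×10^5 W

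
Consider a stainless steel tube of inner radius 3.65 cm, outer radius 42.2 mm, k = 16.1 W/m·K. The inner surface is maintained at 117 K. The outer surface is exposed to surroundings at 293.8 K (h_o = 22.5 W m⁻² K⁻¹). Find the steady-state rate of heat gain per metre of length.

Series thermal resistances, inner to outer:
  R'_stainless steel = ln(0.0422/0.0365)/(2πk) = 0.1451/(2π·16.1) = 0.001434 m·K/W
  R'_conv,out = 1/(2πr h) = 1/(2π·0.0422·22.5) = 0.1676 m·K/W
ΣR = 0.001434 + 0.1676 = 0.1690 m·K/W
Q' = ΔT/ΣR = (117 K − 293.8 K)/0.1690 = -1050 W/m
(Negative Q' ⇒ heat flows inward; heat gain = 1050 W/m.)

Q' = 1050 W/m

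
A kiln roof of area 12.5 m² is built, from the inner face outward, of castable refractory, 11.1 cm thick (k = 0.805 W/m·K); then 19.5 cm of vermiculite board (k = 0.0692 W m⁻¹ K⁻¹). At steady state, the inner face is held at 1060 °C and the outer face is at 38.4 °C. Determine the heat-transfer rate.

Q = 4.32 kW

Resistance network (inner→outer):
  R_castable refractory = L/(kA) = 0.111/(0.805·12.5) = 0.01103 K/W
  R_vermiculite board = L/(kA) = 0.195/(0.0692·12.5) = 0.2254 K/W
ΣR = 0.01103 + 0.2254 = 0.2364 K/W
Q = ΔT/ΣR = (1060 °C − 38.4 °C)/0.2364 = 4320 W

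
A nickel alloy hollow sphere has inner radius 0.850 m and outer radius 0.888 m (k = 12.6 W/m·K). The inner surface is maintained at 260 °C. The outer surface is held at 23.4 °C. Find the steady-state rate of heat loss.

Q = 7.44×10^5 W

Q = 4πk·ΔT/(1/r₁ − 1/r₂) = 4π × 12.6 × 236.6 / (1/0.850 − 1/0.888) = 7.44×10^5 W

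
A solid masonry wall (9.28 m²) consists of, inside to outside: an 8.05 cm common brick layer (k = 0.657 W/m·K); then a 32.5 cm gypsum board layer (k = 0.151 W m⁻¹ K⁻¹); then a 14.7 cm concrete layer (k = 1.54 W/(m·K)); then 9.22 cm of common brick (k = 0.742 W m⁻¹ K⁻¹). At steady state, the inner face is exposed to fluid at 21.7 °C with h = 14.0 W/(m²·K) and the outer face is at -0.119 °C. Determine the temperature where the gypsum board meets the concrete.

Resistance network (inner→outer):
  R_conv,in = 1/(hA) = 1/(14.0·9.28) = 0.007697 K/W
  R_common brick = L/(kA) = 0.0805/(0.657·9.28) = 0.01320 K/W
  R_gypsum board = L/(kA) = 0.325/(0.151·9.28) = 0.2319 K/W
  R_concrete = L/(kA) = 0.147/(1.54·9.28) = 0.01029 K/W
  R_common brick = L/(kA) = 0.0922/(0.742·9.28) = 0.01339 K/W
ΣR = 0.007697 + 0.01320 + 0.2319 + 0.01029 + 0.01339 = 0.2765 K/W
Q = ΔT/ΣR = (21.7 °C − -0.119 °C)/0.2765 = 78.91 W
From the inner boundary to the gypsum board/concrete interface, ΣR_partial = 0.2528 K/W.
T_interface = T_in − Q·ΣR_partial = 21.7 °C − (78.91)(0.2528) = 1.75 °C

T = 1.75 °C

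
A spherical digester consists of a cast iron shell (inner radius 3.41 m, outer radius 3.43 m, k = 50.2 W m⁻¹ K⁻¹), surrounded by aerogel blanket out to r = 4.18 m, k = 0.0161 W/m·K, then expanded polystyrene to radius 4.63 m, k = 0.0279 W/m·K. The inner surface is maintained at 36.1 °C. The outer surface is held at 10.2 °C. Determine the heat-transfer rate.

Q = 79.7 W

Series thermal resistances, inner to outer:
  R_cast iron = (1/3.41 − 1/3.43)/(4πk) = 0.001710/(4π·50.2) = 2.711×10^-6 K/W
  R_aerogel blanket = (1/3.43 − 1/4.18)/(4πk) = 0.05231/(4π·0.0161) = 0.2586 K/W
  R_expanded polystyrene = (1/4.18 − 1/4.63)/(4πk) = 0.02325/(4π·0.0279) = 0.06632 K/W
ΣR = 2.711×10^-6 + 0.2586 + 0.06632 = 0.3249 K/W
Q = ΔT/ΣR = (36.1 °C − 10.2 °C)/0.3249 = 79.7 W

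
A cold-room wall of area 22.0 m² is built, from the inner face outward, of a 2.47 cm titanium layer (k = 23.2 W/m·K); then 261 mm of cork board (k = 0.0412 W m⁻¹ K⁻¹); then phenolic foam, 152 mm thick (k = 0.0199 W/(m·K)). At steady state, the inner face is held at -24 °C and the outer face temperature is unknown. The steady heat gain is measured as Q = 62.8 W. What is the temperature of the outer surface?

Series resistances:
  R_titanium = L/(kA) = 0.0247/(23.2·22.0) = 4.839×10^-5 K/W
  R_cork board = L/(kA) = 0.261/(0.0412·22.0) = 0.2880 K/W
  R_phenolic foam = L/(kA) = 0.152/(0.0199·22.0) = 0.3472 K/W
ΣR = 0.6352 K/W
ΔT = Q·ΣR = 62.8 × 0.6352 = 39.89 K
Heat flows inward, so T_out = T_in + ΔT = -24 + 39.89 = 15.9 °C

T_out = 15.9 °C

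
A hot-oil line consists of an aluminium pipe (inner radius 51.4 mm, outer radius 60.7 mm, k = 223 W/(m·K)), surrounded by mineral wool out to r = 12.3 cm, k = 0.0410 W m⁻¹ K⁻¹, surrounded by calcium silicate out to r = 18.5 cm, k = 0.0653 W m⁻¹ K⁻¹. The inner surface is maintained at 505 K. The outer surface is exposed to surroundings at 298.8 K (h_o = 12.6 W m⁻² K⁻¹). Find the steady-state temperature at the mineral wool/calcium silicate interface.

Treat each layer as a resistance in series:
  R'_aluminium = ln(0.0607/0.0514)/(2πk) = 0.1663/(2π·223) = 1.187×10^-4 m·K/W
  R'_mineral wool = ln(0.123/0.0607)/(2πk) = 0.7062/(2π·0.0410) = 2.742 m·K/W
  R'_calcium silicate = ln(0.185/0.123)/(2πk) = 0.4082/(2π·0.0653) = 0.9948 m·K/W
  R'_conv,out = 1/(2πr h) = 1/(2π·0.185·12.6) = 0.06828 m·K/W
ΣR = 1.187×10^-4 + 2.742 + 0.9948 + 0.06828 = 3.805 m·K/W
Q' = ΔT/ΣR = (505 K − 298.8 K)/3.805 = 54.19 W/m
From the inner boundary to the mineral wool/calcium silicate interface, ΣR_partial = 2.742 m·K/W.
T_interface = T_in − Q'·ΣR_partial = 505 K − (54.19)(2.742) = 356.4 K

T = 356.4 K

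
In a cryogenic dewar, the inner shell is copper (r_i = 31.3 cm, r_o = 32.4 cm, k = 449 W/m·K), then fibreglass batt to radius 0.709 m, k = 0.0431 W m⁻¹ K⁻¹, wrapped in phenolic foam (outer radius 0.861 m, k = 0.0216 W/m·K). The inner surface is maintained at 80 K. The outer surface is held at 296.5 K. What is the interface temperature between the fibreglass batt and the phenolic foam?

T = 247.0 K

Series thermal resistances, inner to outer:
  R_copper = (1/0.313 − 1/0.324)/(4πk) = 0.1085/(4π·449) = 1.922×10^-5 K/W
  R_fibreglass batt = (1/0.324 − 1/0.709)/(4πk) = 1.676/(4π·0.0431) = 3.094 K/W
  R_phenolic foam = (1/0.709 − 1/0.861)/(4πk) = 0.2490/(4π·0.0216) = 0.9173 K/W
ΣR = 1.922×10^-5 + 3.094 + 0.9173 = 4.011 K/W
Q = ΔT/ΣR = (80 K − 296.5 K)/4.011 = -53.98 W
From the inner boundary to the fibreglass batt/phenolic foam interface, ΣR_partial = 3.094 K/W.
T_interface = T_in − Q·ΣR_partial = 80 K − (-53.98)(3.094) = 247.0 K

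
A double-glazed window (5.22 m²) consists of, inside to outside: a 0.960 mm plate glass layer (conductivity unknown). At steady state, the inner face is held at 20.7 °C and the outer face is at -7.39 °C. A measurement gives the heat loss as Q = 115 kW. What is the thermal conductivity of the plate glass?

k = 0.753 W/m·K

ΣR = ΔT/Q = |20.7 − -7.39|/1.15×10^5 = 2.443×10^-4 K/W
L/(kA) = 2.443×10^-4 ⇒ k = 9.60×10^-4/(2.443×10^-4·5.22) = 0.753 W/m·K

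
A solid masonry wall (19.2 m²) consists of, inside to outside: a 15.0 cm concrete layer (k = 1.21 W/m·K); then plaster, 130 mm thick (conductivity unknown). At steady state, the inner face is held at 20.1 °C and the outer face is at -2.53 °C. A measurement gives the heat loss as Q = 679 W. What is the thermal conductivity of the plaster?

ΣR = ΔT/Q = |20.1 − -2.53|/679 = 0.03333 K/W
Known resistances:
  R_concrete = L/(kA) = 0.150/(1.21·19.2) = 0.006457 K/W
R_plaster = ΣR − ΣR_known = 0.03333 − 0.006457 = 0.02687 K/W
L/(kA) = 0.02687 ⇒ k = 0.130/(0.02687·19.2) = 0.252 W/m·K

k = 0.252 W/m·K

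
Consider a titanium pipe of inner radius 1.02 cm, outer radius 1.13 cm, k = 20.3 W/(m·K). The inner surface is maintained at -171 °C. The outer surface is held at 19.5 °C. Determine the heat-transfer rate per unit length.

Q' = 237 kW/m

Q' = 2πk·ΔT/ln(r₂/r₁) = 2π × 20.3 × 190.5 / ln(0.0113/0.0102) = 2.37×10^5 W/m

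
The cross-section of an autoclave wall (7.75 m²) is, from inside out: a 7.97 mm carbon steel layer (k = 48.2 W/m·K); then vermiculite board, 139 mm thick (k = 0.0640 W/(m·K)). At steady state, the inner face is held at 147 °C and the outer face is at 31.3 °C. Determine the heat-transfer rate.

Q = 413 W

Series thermal resistances, inner to outer:
  R_carbon steel = L/(kA) = 0.00797/(48.2·7.75) = 2.134×10^-5 K/W
  R_vermiculite board = L/(kA) = 0.139/(0.0640·7.75) = 0.2802 K/W
ΣR = 2.134×10^-5 + 0.2802 = 0.2802 K/W
Q = ΔT/ΣR = (147 °C − 31.3 °C)/0.2802 = 413 W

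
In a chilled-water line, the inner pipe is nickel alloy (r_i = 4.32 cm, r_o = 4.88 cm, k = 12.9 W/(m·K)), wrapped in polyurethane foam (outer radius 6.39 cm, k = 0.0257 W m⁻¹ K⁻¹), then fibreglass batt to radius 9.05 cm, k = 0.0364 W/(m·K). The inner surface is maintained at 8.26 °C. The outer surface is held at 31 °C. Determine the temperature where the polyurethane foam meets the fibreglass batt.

Series thermal resistances, inner to outer:
  R'_nickel alloy = ln(0.0488/0.0432)/(2πk) = 0.1219/(2π·12.9) = 0.001504 m·K/W
  R'_polyurethane foam = ln(0.0639/0.0488)/(2πk) = 0.2696/(2π·0.0257) = 1.670 m·K/W
  R'_fibreglass batt = ln(0.0905/0.0639)/(2πk) = 0.3480/(2π·0.0364) = 1.522 m·K/W
ΣR = 0.001504 + 1.670 + 1.522 = 3.194 m·K/W
Q' = ΔT/ΣR = (8.26 °C − 31 °C)/3.194 = -7.120 W/m
From the inner boundary to the polyurethane foam/fibreglass batt interface, ΣR_partial = 1.672 m·K/W.
T_interface = T_in − Q'·ΣR_partial = 8.26 °C − (-7.120)(1.672) = 20.2 °C

T = 20.2 °C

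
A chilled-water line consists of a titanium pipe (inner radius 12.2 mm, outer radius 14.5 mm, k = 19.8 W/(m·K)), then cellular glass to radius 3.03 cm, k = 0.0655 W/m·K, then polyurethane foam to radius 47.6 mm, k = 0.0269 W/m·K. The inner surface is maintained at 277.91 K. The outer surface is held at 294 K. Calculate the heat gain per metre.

Resistance network (inner→outer):
  R'_titanium = ln(0.0145/0.0122)/(2πk) = 0.1727/(2π·19.8) = 0.001388 m·K/W
  R'_cellular glass = ln(0.0303/0.0145)/(2πk) = 0.7370/(2π·0.0655) = 1.791 m·K/W
  R'_polyurethane foam = ln(0.0476/0.0303)/(2πk) = 0.4517/(2π·0.0269) = 2.672 m·K/W
ΣR = 0.001388 + 1.791 + 2.672 = 4.464 m·K/W
Q' = ΔT/ΣR = (277.91 K − 294 K)/4.464 = -3.60 W/m
(Negative Q' ⇒ heat flows inward; heat gain = 3.60 W/m.)

Q' = 3.60 W/m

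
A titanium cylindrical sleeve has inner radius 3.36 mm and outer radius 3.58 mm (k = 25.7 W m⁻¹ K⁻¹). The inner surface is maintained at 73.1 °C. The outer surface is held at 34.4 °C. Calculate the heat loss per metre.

Q' = 98.5 kW/m

Q' = 2πk·ΔT/ln(r₂/r₁) = 2π × 25.7 × 38.7 / ln(0.00358/0.00336) = 98500 W/m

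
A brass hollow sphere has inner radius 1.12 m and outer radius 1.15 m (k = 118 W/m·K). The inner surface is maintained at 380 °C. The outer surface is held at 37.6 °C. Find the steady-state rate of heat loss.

Q = 2.18×10^7 W

Q = 4πk·ΔT/(1/r₁ − 1/r₂) = 4π × 118 × 342.4 / (1/1.12 − 1/1.15) = 2.18×10^7 W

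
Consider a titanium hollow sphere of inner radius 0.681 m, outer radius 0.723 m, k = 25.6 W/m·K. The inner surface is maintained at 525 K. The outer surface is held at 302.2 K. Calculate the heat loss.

Q = 840 kW

Q = 4πk·ΔT/(1/r₁ − 1/r₂) = 4π × 25.6 × 222.8 / (1/0.681 − 1/0.723) = 8.40×10^5 W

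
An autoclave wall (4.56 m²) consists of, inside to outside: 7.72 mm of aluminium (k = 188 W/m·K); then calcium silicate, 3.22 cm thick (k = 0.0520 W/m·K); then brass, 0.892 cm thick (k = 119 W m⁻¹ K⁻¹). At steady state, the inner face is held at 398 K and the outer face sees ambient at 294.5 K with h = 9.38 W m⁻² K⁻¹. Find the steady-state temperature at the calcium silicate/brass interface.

Resistance network (inner→outer):
  R_aluminium = L/(kA) = 0.00772/(188·4.56) = 9.005×10^-6 K/W
  R_calcium silicate = L/(kA) = 0.0322/(0.0520·4.56) = 0.1358 K/W
  R_brass = L/(kA) = 0.00892/(119·4.56) = 1.644×10^-5 K/W
  R_conv,out = 1/(hA) = 1/(9.38·4.56) = 0.02338 K/W
ΣR = 9.005×10^-6 + 0.1358 + 1.644×10^-5 + 0.02338 = 0.1592 K/W
Q = ΔT/ΣR = (398 K − 294.5 K)/0.1592 = 650.1 W
From the inner boundary to the calcium silicate/brass interface, ΣR_partial = 0.1358 K/W.
T_interface = T_in − Q·ΣR_partial = 398 K − (650.1)(0.1358) = 309.7 K

T = 309.7 K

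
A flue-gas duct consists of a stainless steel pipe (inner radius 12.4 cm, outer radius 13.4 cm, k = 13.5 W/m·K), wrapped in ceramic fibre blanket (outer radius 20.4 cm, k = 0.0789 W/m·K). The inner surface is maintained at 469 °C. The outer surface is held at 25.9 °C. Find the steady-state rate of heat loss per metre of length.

Treat each layer as a resistance in series:
  R'_stainless steel = ln(0.134/0.124)/(2πk) = 0.07756/(2π·13.5) = 9.144×10^-4 m·K/W
  R'_ceramic fibre blanket = ln(0.204/0.134)/(2πk) = 0.4203/(2π·0.0789) = 0.8478 m·K/W
ΣR = 9.144×10^-4 + 0.8478 = 0.8487 m·K/W
Q' = ΔT/ΣR = (469 °C − 25.9 °C)/0.8487 = 522 W/m

Q' = 522 W/m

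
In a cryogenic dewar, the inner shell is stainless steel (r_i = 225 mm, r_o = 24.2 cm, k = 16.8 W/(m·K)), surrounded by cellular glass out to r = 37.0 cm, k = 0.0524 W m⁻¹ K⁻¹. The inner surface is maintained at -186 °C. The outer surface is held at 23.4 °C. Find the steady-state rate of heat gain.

Q = 96.4 W

Resistance network (inner→outer):
  R_stainless steel = (1/0.225 − 1/0.242)/(4πk) = 0.3122/(4π·16.8) = 0.001479 K/W
  R_cellular glass = (1/0.242 − 1/0.370)/(4πk) = 1.430/(4π·0.0524) = 2.171 K/W
ΣR = 0.001479 + 2.171 = 2.172 K/W
Q = ΔT/ΣR = (-186 °C − 23.4 °C)/2.172 = -96.4 W
(Negative Q ⇒ heat flows inward; heat gain = 96.4 W.)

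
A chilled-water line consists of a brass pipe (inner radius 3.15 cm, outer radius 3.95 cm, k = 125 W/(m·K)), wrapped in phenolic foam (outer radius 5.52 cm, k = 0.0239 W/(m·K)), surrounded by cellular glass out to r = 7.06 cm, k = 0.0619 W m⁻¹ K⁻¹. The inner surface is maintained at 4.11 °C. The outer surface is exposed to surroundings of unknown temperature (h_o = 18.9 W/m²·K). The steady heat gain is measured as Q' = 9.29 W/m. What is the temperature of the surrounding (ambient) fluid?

Series resistances:
  R'_brass = ln(0.0395/0.0315)/(2πk) = 0.2263/(2π·125) = 2.882×10^-4 m·K/W
  R'_phenolic foam = ln(0.0552/0.0395)/(2πk) = 0.3347/(2π·0.0239) = 2.229 m·K/W
  R'_cellular glass = ln(0.0706/0.0552)/(2πk) = 0.2461/(2π·0.0619) = 0.6327 m·K/W
  R'_conv,out = 1/(2πr h) = 1/(2π·0.0706·18.9) = 0.1193 m·K/W
ΣR = 2.981 m·K/W
ΔT = Q'·ΣR = 9.29 × 2.981 = 27.69 K
Heat flows inward, so T_out = T_in + ΔT = 4.11 + 27.69 = 31.8 °C

T_out = 31.8 °C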